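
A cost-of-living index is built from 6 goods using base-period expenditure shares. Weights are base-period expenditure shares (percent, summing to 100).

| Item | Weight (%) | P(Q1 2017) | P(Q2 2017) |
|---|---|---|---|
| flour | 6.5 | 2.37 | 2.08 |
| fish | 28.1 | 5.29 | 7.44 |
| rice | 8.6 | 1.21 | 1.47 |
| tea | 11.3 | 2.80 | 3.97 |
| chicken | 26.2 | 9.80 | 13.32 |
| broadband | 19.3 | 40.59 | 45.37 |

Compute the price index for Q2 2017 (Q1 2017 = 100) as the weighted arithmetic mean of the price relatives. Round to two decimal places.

128.88

flour: 6.5 × (2.08/2.37) = 6.5 × 0.877637 = 5.7046
fish: 28.1 × (7.44/5.29) = 28.1 × 1.406427 = 39.5206
rice: 8.6 × (1.47/1.21) = 8.6 × 1.214876 = 10.4479
tea: 11.3 × (3.97/2.80) = 11.3 × 1.417857 = 16.0218
chicken: 26.2 × (13.32/9.80) = 26.2 × 1.359184 = 35.6106
broadband: 19.3 × (45.37/40.59) = 19.3 × 1.117763 = 21.5728
Index = Σ wᵢ·(p₁ᵢ/p₀ᵢ) = 5.7046 + 39.5206 + 10.4479 + 16.0218 + 35.6106 + 21.5728 = 128.8784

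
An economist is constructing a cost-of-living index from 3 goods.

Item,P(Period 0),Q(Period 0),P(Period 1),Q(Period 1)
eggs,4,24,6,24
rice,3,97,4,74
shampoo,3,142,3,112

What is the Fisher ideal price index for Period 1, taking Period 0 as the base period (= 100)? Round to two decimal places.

118.24

Laspeyres component (base-period weights):
ΣP(Period 1)Q(Period 0) = 6×24 + 4×97 + 3×142 = 144 + 388 + 426 = 958
ΣP(Period 0)Q(Period 0) = 4×24 + 3×97 + 3×142 = 96 + 291 + 426 = 813
L = 958 / 813 × 100 = 117.8352
Paasche component (current-period weights):
ΣP(Period 1)Q(Period 1) = 6×24 + 4×74 + 3×112 = 144 + 296 + 336 = 776
ΣP(Period 0)Q(Period 1) = 4×24 + 3×74 + 3×112 = 96 + 222 + 336 = 654
P = 776 / 654 × 100 = 118.6544
Fisher = √(L × P) = √(117.8352 × 118.6544) = 118.2441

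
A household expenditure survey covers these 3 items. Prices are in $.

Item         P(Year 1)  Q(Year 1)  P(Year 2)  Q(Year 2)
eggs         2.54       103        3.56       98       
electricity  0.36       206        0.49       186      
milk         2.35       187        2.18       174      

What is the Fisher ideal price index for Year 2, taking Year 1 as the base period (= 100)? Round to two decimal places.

112.98

Laspeyres component (base-period weights):
ΣP(Year 2)Q(Year 1) = 3.56×103 + 0.49×206 + 2.18×187 = 366.68 + 100.94 + 407.66 = 875.28
ΣP(Year 1)Q(Year 1) = 2.54×103 + 0.36×206 + 2.35×187 = 261.62 + 74.16 + 439.45 = 775.23
L = 875.28 / 775.23 × 100 = 112.9058
Paasche component (current-period weights):
ΣP(Year 2)Q(Year 2) = 3.56×98 + 0.49×186 + 2.18×174 = 348.88 + 91.14 + 379.32 = 819.34
ΣP(Year 1)Q(Year 2) = 2.54×98 + 0.36×186 + 2.35×174 = 248.92 + 66.96 + 408.9 = 724.78
P = 819.34 / 724.78 × 100 = 113.0467
Fisher = √(L × P) = √(112.9058 × 113.0467) = 112.9763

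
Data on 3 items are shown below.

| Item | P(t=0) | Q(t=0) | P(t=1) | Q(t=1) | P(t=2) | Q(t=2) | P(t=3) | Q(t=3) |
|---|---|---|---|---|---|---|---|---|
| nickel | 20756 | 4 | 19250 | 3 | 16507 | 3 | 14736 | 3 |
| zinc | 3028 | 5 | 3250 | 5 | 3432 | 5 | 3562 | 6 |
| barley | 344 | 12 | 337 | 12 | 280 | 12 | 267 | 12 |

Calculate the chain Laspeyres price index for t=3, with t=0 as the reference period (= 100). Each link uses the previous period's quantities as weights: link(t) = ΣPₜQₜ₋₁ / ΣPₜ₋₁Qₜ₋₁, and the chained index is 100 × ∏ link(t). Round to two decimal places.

Link t=0→t=1:
ΣP(t=1)Q(t=0) = 19250×4 + 3250×5 + 337×12 = 77000 + 16250 + 4044 = 97294
ΣP(t=0)Q(t=0) = 20756×4 + 3028×5 + 344×12 = 83024 + 15140 + 4128 = 102292
link = 97294/102292 = 0.951140
Link t=1→t=2:
ΣP(t=2)Q(t=1) = 16507×3 + 3432×5 + 280×12 = 49521 + 17160 + 3360 = 70041
ΣP(t=1)Q(t=1) = 19250×3 + 3250×5 + 337×12 = 57750 + 16250 + 4044 = 78044
link = 70041/78044 = 0.897455
Link t=2→t=3:
ΣP(t=3)Q(t=2) = 14736×3 + 3562×5 + 267×12 = 44208 + 17810 + 3204 = 65222
ΣP(t=2)Q(t=2) = 16507×3 + 3432×5 + 280×12 = 49521 + 17160 + 3360 = 70041
link = 65222/70041 = 0.931197
Chained index = 100 × 0.951140 × 0.897455 × 0.931197 = 79.4875

79.49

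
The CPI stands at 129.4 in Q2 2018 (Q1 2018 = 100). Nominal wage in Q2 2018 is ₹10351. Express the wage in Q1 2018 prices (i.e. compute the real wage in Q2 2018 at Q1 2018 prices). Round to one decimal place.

7999.2

Real = Nominal ÷ (Index/100) = 10351 ÷ (129.4/100)
     = 10351 ÷ 1.294 = 7999.2272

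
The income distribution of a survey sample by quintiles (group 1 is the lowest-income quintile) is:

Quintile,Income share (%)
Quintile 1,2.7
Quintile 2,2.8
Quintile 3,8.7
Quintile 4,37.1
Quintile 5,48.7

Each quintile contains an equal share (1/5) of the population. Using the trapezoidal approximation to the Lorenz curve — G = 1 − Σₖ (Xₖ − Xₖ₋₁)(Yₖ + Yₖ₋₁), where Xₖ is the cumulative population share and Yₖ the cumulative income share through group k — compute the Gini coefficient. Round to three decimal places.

Cumulative income shares Yₖ: 0.0270, 0.0550, 0.1420, 0.5130, 1.0000
Σ (Xₖ−Xₖ₋₁)(Yₖ+Yₖ₋₁) = (1/5)(0.0270+0.0000) + (1/5)(0.0550+0.0270) + (1/5)(0.1420+0.0550) + (1/5)(0.5130+0.1420) + (1/5)(1.0000+0.5130)
  = 0.0054 + 0.0164 + 0.0394 + 0.1310 + 0.3026 = 0.4948
G = 1 − 0.4948 = 0.5052

0.505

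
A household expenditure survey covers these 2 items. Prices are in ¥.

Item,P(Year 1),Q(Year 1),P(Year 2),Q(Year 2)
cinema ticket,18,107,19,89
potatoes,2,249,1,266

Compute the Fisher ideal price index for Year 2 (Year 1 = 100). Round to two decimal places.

Laspeyres component (base-period weights):
ΣP(Year 2)Q(Year 1) = 19×107 + 1×249 = 2033 + 249 = 2282
ΣP(Year 1)Q(Year 1) = 18×107 + 2×249 = 1926 + 498 = 2424
L = 2282 / 2424 × 100 = 94.1419
Paasche component (current-period weights):
ΣP(Year 2)Q(Year 2) = 19×89 + 1×266 = 1691 + 266 = 1957
ΣP(Year 1)Q(Year 2) = 18×89 + 2×266 = 1602 + 532 = 2134
P = 1957 / 2134 × 100 = 91.7057
Fisher = √(L × P) = √(94.1419 × 91.7057) = 92.9158

92.92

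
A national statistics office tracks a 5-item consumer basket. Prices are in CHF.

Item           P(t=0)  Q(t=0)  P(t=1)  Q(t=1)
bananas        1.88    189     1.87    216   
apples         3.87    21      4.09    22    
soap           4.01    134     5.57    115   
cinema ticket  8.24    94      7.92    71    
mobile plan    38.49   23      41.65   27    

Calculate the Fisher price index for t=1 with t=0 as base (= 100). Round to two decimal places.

Laspeyres component (base-period weights):
ΣP(t=1)Q(t=0) = 1.87×189 + 4.09×21 + 5.57×134 + 7.92×94 + 41.65×23 = 353.43 + 85.89 + 746.38 + 744.48 + 957.95 = 2888.13
ΣP(t=0)Q(t=0) = 1.88×189 + 3.87×21 + 4.01×134 + 8.24×94 + 38.49×23 = 355.32 + 81.27 + 537.34 + 774.56 + 885.27 = 2633.76
L = 2888.13 / 2633.76 × 100 = 109.6581
Paasche component (current-period weights):
ΣP(t=1)Q(t=1) = 1.87×216 + 4.09×22 + 5.57×115 + 7.92×71 + 41.65×27 = 403.92 + 89.98 + 640.55 + 562.32 + 1124.55 = 2821.32
ΣP(t=0)Q(t=1) = 1.88×216 + 3.87×22 + 4.01×115 + 8.24×71 + 38.49×27 = 406.08 + 85.14 + 461.15 + 585.04 + 1039.23 = 2576.64
P = 2821.32 / 2576.64 × 100 = 109.4961
Fisher = √(L × P) = √(109.6581 × 109.4961) = 109.5770

109.58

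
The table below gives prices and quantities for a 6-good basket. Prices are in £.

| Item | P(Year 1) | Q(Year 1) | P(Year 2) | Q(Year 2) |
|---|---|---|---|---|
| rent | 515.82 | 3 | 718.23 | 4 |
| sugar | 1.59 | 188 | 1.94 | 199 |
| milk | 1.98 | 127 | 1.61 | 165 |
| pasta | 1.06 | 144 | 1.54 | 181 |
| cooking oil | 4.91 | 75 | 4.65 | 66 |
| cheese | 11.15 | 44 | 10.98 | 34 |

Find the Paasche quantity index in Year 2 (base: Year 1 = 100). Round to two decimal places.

Paasche quantity index uses current-period prices as weights.
ΣP(Year 2)·Q(Year 2) = 718.23×4 + 1.94×199 + 1.61×165 + 1.54×181 + 4.65×66 + 10.98×34 = 2872.92 + 386.06 + 265.65 + 278.74 + 306.9 + 373.32 = 4483.59
ΣP(Year 2)·Q(Year 1) = 718.23×3 + 1.94×188 + 1.61×127 + 1.54×144 + 4.65×75 + 10.98×44 = 2154.69 + 364.72 + 204.47 + 221.76 + 348.75 + 483.12 = 3777.51
Index = 4483.59 / 3777.51 × 100 = 118.6917

118.69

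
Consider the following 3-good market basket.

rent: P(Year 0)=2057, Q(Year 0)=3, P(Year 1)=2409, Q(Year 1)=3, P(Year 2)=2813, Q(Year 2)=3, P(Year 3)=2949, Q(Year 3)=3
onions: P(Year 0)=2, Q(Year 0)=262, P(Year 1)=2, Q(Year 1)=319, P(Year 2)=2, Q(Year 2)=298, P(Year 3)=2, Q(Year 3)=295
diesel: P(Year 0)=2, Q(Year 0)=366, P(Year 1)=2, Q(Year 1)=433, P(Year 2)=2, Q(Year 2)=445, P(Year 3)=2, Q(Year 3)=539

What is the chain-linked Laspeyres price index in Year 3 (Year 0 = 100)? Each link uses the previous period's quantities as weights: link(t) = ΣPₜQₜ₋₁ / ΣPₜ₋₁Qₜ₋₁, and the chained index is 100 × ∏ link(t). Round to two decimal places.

135.42

Link Year 0→Year 1:
ΣP(Year 1)Q(Year 0) = 2409×3 + 2×262 + 2×366 = 7227 + 524 + 732 = 8483
ΣP(Year 0)Q(Year 0) = 2057×3 + 2×262 + 2×366 = 6171 + 524 + 732 = 7427
link = 8483/7427 = 1.142184
Link Year 1→Year 2:
ΣP(Year 2)Q(Year 1) = 2813×3 + 2×319 + 2×433 = 8439 + 638 + 866 = 9943
ΣP(Year 1)Q(Year 1) = 2409×3 + 2×319 + 2×433 = 7227 + 638 + 866 = 8731
link = 9943/8731 = 1.138816
Link Year 2→Year 3:
ΣP(Year 3)Q(Year 2) = 2949×3 + 2×298 + 2×445 = 8847 + 596 + 890 = 10333
ΣP(Year 2)Q(Year 2) = 2813×3 + 2×298 + 2×445 = 8439 + 596 + 890 = 9925
link = 10333/9925 = 1.041108
Chained index = 100 × 1.142184 × 1.138816 × 1.041108 = 135.4208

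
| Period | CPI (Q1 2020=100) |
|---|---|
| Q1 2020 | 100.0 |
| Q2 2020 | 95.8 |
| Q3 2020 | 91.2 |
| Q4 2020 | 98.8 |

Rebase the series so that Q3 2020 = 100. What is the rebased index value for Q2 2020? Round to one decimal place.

105.0

Rebased(Q2 2020) = 95.8 / 91.2 × 100 = 105.0439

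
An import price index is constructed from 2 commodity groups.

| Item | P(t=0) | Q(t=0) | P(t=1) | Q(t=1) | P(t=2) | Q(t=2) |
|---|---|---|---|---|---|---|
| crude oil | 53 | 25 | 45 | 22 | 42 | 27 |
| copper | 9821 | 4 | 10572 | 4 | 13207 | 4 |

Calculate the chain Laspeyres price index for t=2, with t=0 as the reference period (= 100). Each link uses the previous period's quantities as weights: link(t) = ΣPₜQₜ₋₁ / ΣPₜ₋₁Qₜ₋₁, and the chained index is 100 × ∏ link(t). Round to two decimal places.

132.78

Link t=0→t=1:
ΣP(t=1)Q(t=0) = 45×25 + 10572×4 = 1125 + 42288 = 43413
ΣP(t=0)Q(t=0) = 53×25 + 9821×4 = 1325 + 39284 = 40609
link = 43413/40609 = 1.069049
Link t=1→t=2:
ΣP(t=2)Q(t=1) = 42×22 + 13207×4 = 924 + 52828 = 53752
ΣP(t=1)Q(t=1) = 45×22 + 10572×4 = 990 + 42288 = 43278
link = 53752/43278 = 1.242017
Chained index = 100 × 1.069049 × 1.242017 = 132.7776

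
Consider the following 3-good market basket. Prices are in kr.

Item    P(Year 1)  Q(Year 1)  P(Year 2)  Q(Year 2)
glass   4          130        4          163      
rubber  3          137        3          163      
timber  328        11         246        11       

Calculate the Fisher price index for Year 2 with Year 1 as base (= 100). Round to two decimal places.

Laspeyres component (base-period weights):
ΣP(Year 2)Q(Year 1) = 4×130 + 3×137 + 246×11 = 520 + 411 + 2706 = 3637
ΣP(Year 1)Q(Year 1) = 4×130 + 3×137 + 328×11 = 520 + 411 + 3608 = 4539
L = 3637 / 4539 × 100 = 80.1278
Paasche component (current-period weights):
ΣP(Year 2)Q(Year 2) = 4×163 + 3×163 + 246×11 = 652 + 489 + 2706 = 3847
ΣP(Year 1)Q(Year 2) = 4×163 + 3×163 + 328×11 = 652 + 489 + 3608 = 4749
P = 3847 / 4749 × 100 = 81.0065
Fisher = √(L × P) = √(80.1278 × 81.0065) = 80.5660

80.57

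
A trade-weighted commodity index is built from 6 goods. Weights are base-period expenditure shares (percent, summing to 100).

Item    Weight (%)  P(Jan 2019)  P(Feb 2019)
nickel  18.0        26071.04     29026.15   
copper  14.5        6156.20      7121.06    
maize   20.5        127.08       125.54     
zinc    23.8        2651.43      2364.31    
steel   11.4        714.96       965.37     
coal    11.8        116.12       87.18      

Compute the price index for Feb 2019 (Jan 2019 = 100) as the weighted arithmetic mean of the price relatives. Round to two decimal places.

102.54

nickel: 18.0 × (29026.15/26071.04) = 18.0 × 1.113348 = 20.0403
copper: 14.5 × (7121.06/6156.20) = 14.5 × 1.156730 = 16.7726
maize: 20.5 × (125.54/127.08) = 20.5 × 0.987882 = 20.2516
zinc: 23.8 × (2364.31/2651.43) = 23.8 × 0.891711 = 21.2227
steel: 11.4 × (965.37/714.96) = 11.4 × 1.350243 = 15.3928
coal: 11.8 × (87.18/116.12) = 11.8 × 0.750775 = 8.8591
Index = Σ wᵢ·(p₁ᵢ/p₀ᵢ) = 20.0403 + 16.7726 + 20.2516 + 21.2227 + 15.3928 + 8.8591 = 102.5391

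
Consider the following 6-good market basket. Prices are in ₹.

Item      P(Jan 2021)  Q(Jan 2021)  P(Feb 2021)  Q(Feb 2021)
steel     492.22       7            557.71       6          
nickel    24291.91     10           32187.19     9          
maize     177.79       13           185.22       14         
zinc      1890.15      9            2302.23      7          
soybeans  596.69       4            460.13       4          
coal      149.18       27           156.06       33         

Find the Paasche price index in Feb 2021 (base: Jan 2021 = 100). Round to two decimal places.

130.30

Paasche price index uses current-period quantities as weights.
ΣP(Feb 2021)·Q(Feb 2021) = 557.71×6 + 32187.19×9 + 185.22×14 + 2302.23×7 + 460.13×4 + 156.06×33 = 3346.26 + 289684.71 + 2593.08 + 16115.61 + 1840.52 + 5149.98 = 318730.16
ΣP(Jan 2021)·Q(Feb 2021) = 492.22×6 + 24291.91×9 + 177.79×14 + 1890.15×7 + 596.69×4 + 149.18×33 = 2953.32 + 218627.19 + 2489.06 + 13231.05 + 2386.76 + 4922.94 = 244610.32
Index = 318730.16 / 244610.32 × 100 = 130.3012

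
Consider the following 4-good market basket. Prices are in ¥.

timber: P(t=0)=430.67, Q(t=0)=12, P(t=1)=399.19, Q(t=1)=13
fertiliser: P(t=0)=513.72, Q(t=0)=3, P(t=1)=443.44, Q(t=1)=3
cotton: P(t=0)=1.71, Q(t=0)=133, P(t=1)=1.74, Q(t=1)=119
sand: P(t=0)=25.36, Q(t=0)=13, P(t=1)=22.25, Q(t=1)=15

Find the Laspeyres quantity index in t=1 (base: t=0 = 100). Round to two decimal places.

Laspeyres quantity index uses base-period prices as weights.
ΣP(t=0)·Q(t=1) = 430.67×13 + 513.72×3 + 1.71×119 + 25.36×15 = 5598.71 + 1541.16 + 203.49 + 380.4 = 7723.76
ΣP(t=0)·Q(t=0) = 430.67×12 + 513.72×3 + 1.71×133 + 25.36×13 = 5168.04 + 1541.16 + 227.43 + 329.68 = 7266.31
Index = 7723.76 / 7266.31 × 100 = 106.2955

106.30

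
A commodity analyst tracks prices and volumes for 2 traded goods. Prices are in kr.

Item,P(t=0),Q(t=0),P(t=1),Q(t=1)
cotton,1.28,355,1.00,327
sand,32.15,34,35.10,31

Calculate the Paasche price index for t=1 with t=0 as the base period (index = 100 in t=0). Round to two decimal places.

Paasche price index uses current-period quantities as weights.
ΣP(t=1)·Q(t=1) = 1.00×327 + 35.10×31 = 327 + 1088.1 = 1415.1
ΣP(t=0)·Q(t=1) = 1.28×327 + 32.15×31 = 418.56 + 996.65 = 1415.21
Index = 1415.1 / 1415.21 × 100 = 99.9922

99.99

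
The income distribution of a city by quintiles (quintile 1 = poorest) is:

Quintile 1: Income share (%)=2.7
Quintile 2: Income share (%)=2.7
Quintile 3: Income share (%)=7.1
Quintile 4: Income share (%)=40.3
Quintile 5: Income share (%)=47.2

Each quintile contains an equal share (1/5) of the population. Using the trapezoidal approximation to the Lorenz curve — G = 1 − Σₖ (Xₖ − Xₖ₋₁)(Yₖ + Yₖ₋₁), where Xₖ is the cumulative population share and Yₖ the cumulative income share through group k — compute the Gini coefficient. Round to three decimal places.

0.506

Cumulative income shares Yₖ: 0.0270, 0.0540, 0.1250, 0.5280, 1.0000
Σ (Xₖ−Xₖ₋₁)(Yₖ+Yₖ₋₁) = (1/5)(0.0270+0.0000) + (1/5)(0.0540+0.0270) + (1/5)(0.1250+0.0540) + (1/5)(0.5280+0.1250) + (1/5)(1.0000+0.5280)
  = 0.0054 + 0.0162 + 0.0358 + 0.1306 + 0.3056 = 0.4936
G = 1 − 0.4936 = 0.5064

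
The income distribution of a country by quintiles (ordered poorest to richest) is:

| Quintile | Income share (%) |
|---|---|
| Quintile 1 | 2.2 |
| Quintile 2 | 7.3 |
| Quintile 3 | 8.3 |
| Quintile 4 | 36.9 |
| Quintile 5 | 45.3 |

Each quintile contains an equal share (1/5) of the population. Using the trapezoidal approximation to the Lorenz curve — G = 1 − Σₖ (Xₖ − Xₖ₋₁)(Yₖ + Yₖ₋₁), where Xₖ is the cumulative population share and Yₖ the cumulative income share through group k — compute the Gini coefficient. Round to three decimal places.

Cumulative income shares Yₖ: 0.0220, 0.0950, 0.1780, 0.5470, 1.0000
Σ (Xₖ−Xₖ₋₁)(Yₖ+Yₖ₋₁) = (1/5)(0.0220+0.0000) + (1/5)(0.0950+0.0220) + (1/5)(0.1780+0.0950) + (1/5)(0.5470+0.1780) + (1/5)(1.0000+0.5470)
  = 0.0044 + 0.0234 + 0.0546 + 0.1450 + 0.3094 = 0.5368
G = 1 − 0.5368 = 0.4632

0.463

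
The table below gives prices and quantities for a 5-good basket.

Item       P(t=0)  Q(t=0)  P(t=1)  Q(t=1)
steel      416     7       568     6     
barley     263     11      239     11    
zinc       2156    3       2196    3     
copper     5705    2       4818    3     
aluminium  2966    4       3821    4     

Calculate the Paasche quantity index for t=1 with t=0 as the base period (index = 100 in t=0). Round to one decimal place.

111.2

Paasche quantity index uses current-period prices as weights.
ΣP(t=1)·Q(t=1) = 568×6 + 239×11 + 2196×3 + 4818×3 + 3821×4 = 3408 + 2629 + 6588 + 14454 + 15284 = 42363
ΣP(t=1)·Q(t=0) = 568×7 + 239×11 + 2196×3 + 4818×2 + 3821×4 = 3976 + 2629 + 6588 + 9636 + 15284 = 38113
Index = 42363 / 38113 × 100 = 111.1511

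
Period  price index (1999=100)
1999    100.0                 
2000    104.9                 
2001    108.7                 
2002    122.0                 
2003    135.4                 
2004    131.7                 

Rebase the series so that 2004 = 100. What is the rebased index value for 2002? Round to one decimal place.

92.6

Rebased(2002) = 122.0 / 131.7 × 100 = 92.6348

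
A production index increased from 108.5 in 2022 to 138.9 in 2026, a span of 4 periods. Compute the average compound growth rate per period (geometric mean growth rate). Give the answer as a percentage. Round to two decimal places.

6.37%

Growth factor = (138.9/108.5)^(1/4) = (1.280184)^(1/4) = 1.063697
Growth rate = 1.063697 − 1 = 0.063697 = 6.3697%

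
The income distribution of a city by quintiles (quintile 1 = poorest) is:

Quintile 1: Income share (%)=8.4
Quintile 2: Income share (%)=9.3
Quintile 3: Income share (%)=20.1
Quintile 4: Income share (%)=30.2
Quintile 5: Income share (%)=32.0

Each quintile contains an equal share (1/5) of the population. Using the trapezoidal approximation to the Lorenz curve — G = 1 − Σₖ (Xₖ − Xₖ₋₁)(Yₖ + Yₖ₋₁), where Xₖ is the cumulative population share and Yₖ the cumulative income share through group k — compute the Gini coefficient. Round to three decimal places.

0.272

Cumulative income shares Yₖ: 0.0840, 0.1770, 0.3780, 0.6800, 1.0000
Σ (Xₖ−Xₖ₋₁)(Yₖ+Yₖ₋₁) = (1/5)(0.0840+0.0000) + (1/5)(0.1770+0.0840) + (1/5)(0.3780+0.1770) + (1/5)(0.6800+0.3780) + (1/5)(1.0000+0.6800)
  = 0.0168 + 0.0522 + 0.1110 + 0.2116 + 0.3360 = 0.7276
G = 1 − 0.7276 = 0.2724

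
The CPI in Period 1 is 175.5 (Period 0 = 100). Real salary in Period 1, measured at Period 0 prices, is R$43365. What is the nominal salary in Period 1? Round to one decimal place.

Nominal = Real × (Index/100) = 43365 × (175.5/100)
        = 43365 × 1.755 = 76105.5750

76105.6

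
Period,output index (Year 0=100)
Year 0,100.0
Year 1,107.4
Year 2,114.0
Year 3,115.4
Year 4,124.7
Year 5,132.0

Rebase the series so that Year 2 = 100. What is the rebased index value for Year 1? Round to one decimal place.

94.2

Rebased(Year 1) = 107.4 / 114.0 × 100 = 94.2105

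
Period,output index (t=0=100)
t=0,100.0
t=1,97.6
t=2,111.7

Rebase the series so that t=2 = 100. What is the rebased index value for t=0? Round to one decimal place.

89.5

Rebased(t=0) = 100.0 / 111.7 × 100 = 89.5255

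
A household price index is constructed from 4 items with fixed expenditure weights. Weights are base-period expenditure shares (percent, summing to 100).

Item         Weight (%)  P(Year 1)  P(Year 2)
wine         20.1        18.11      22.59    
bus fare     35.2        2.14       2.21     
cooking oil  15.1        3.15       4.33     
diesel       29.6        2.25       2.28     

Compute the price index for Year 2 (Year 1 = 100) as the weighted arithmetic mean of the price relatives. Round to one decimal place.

112.2

wine: 20.1 × (22.59/18.11) = 20.1 × 1.247377 = 25.0723
bus fare: 35.2 × (2.21/2.14) = 35.2 × 1.032710 = 36.3514
cooking oil: 15.1 × (4.33/3.15) = 15.1 × 1.374603 = 20.7565
diesel: 29.6 × (2.28/2.25) = 29.6 × 1.013333 = 29.9947
Index = Σ wᵢ·(p₁ᵢ/p₀ᵢ) = 25.0723 + 36.3514 + 20.7565 + 29.9947 = 112.1749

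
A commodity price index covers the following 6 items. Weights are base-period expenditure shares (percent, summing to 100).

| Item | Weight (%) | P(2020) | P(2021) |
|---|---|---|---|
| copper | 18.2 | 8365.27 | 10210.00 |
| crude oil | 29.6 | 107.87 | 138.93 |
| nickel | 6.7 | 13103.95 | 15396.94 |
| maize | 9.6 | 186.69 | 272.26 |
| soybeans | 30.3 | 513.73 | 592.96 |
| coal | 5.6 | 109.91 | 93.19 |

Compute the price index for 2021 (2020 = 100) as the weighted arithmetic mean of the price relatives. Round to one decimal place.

copper: 18.2 × (10210.00/8365.27) = 18.2 × 1.220522 = 22.2135
crude oil: 29.6 × (138.93/107.87) = 29.6 × 1.287939 = 38.1230
nickel: 6.7 × (15396.94/13103.95) = 6.7 × 1.174985 = 7.8724
maize: 9.6 × (272.26/186.69) = 9.6 × 1.458353 = 14.0002
soybeans: 30.3 × (592.96/513.73) = 30.3 × 1.154225 = 34.9730
coal: 5.6 × (93.19/109.91) = 5.6 × 0.847876 = 4.7481
Index = Σ wᵢ·(p₁ᵢ/p₀ᵢ) = 22.2135 + 38.1230 + 7.8724 + 14.0002 + 34.9730 + 4.7481 = 121.9302

121.9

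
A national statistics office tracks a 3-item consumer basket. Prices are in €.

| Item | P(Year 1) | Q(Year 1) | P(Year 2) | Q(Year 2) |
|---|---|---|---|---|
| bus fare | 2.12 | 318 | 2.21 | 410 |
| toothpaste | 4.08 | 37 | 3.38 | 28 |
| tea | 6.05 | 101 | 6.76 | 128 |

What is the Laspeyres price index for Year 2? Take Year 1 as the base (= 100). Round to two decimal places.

105.18

Laspeyres price index uses base-period quantities as weights.
ΣP(Year 2)·Q(Year 1) = 2.21×318 + 3.38×37 + 6.76×101 = 702.78 + 125.06 + 682.76 = 1510.6
ΣP(Year 1)·Q(Year 1) = 2.12×318 + 4.08×37 + 6.05×101 = 674.16 + 150.96 + 611.05 = 1436.17
Index = 1510.6 / 1436.17 × 100 = 105.1825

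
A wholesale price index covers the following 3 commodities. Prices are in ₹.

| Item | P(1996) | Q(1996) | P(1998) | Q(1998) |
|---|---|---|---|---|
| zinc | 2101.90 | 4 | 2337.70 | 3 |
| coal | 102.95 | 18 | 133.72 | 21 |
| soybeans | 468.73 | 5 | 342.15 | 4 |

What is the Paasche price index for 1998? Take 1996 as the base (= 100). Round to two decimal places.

108.19

Paasche price index uses current-period quantities as weights.
ΣP(1998)·Q(1998) = 2337.70×3 + 133.72×21 + 342.15×4 = 7013.1 + 2808.12 + 1368.6 = 11189.82
ΣP(1996)·Q(1998) = 2101.90×3 + 102.95×21 + 468.73×4 = 6305.7 + 2161.95 + 1874.92 = 10342.57
Index = 11189.82 / 10342.57 × 100 = 108.1919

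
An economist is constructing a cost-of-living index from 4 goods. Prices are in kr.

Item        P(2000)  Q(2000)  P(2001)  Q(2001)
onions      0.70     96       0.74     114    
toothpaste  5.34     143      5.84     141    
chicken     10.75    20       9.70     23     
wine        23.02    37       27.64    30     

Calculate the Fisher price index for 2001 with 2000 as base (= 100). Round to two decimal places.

Laspeyres component (base-period weights):
ΣP(2001)Q(2000) = 0.74×96 + 5.84×143 + 9.70×20 + 27.64×37 = 71.04 + 835.12 + 194 + 1022.68 = 2122.84
ΣP(2000)Q(2000) = 0.70×96 + 5.34×143 + 10.75×20 + 23.02×37 = 67.2 + 763.62 + 215 + 851.74 = 1897.56
L = 2122.84 / 1897.56 × 100 = 111.8721
Paasche component (current-period weights):
ΣP(2001)Q(2001) = 0.74×114 + 5.84×141 + 9.70×23 + 27.64×30 = 84.36 + 823.44 + 223.1 + 829.2 = 1960.1
ΣP(2000)Q(2001) = 0.70×114 + 5.34×141 + 10.75×23 + 23.02×30 = 79.8 + 752.94 + 247.25 + 690.6 = 1770.59
P = 1960.1 / 1770.59 × 100 = 110.7032
Fisher = √(L × P) = √(111.8721 × 110.7032) = 111.2861

111.29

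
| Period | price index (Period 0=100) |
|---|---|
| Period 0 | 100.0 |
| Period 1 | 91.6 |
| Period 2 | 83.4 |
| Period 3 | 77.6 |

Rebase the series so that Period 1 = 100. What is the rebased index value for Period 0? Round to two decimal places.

109.17

Rebased(Period 0) = 100.0 / 91.6 × 100 = 109.1703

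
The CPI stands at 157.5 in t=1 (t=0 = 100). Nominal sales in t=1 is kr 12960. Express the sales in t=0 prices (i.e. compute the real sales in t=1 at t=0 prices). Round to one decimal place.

8228.6

Real = Nominal ÷ (Index/100) = 12960 ÷ (157.5/100)
     = 12960 ÷ 1.575 = 8228.5714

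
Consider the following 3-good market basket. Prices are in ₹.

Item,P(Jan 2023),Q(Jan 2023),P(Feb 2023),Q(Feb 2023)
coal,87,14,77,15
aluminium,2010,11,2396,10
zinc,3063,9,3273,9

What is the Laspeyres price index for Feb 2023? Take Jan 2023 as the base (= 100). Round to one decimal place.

111.8

Laspeyres price index uses base-period quantities as weights.
ΣP(Feb 2023)·Q(Jan 2023) = 77×14 + 2396×11 + 3273×9 = 1078 + 26356 + 29457 = 56891
ΣP(Jan 2023)·Q(Jan 2023) = 87×14 + 2010×11 + 3063×9 = 1218 + 22110 + 27567 = 50895
Index = 56891 / 50895 × 100 = 111.7811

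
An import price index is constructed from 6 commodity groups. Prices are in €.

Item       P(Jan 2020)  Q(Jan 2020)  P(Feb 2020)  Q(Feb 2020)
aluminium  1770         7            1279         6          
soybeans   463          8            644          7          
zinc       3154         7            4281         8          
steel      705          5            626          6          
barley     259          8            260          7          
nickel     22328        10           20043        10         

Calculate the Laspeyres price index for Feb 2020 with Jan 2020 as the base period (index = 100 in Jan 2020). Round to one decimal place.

93.5

Laspeyres price index uses base-period quantities as weights.
ΣP(Feb 2020)·Q(Jan 2020) = 1279×7 + 644×8 + 4281×7 + 626×5 + 260×8 + 20043×10 = 8953 + 5152 + 29967 + 3130 + 2080 + 200430 = 249712
ΣP(Jan 2020)·Q(Jan 2020) = 1770×7 + 463×8 + 3154×7 + 705×5 + 259×8 + 22328×10 = 12390 + 3704 + 22078 + 3525 + 2072 + 223280 = 267049
Index = 249712 / 267049 × 100 = 93.5079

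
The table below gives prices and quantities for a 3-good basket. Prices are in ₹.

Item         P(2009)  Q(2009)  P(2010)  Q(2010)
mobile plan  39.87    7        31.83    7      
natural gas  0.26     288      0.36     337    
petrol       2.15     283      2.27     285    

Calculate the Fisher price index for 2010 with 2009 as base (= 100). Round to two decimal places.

100.93

Laspeyres component (base-period weights):
ΣP(2010)Q(2009) = 31.83×7 + 0.36×288 + 2.27×283 = 222.81 + 103.68 + 642.41 = 968.9
ΣP(2009)Q(2009) = 39.87×7 + 0.26×288 + 2.15×283 = 279.09 + 74.88 + 608.45 = 962.42
L = 968.9 / 962.42 × 100 = 100.6733
Paasche component (current-period weights):
ΣP(2010)Q(2010) = 31.83×7 + 0.36×337 + 2.27×285 = 222.81 + 121.32 + 646.95 = 991.08
ΣP(2009)Q(2010) = 39.87×7 + 0.26×337 + 2.15×285 = 279.09 + 87.62 + 612.75 = 979.46
P = 991.08 / 979.46 × 100 = 101.1864
Fisher = √(L × P) = √(100.6733 × 101.1864) = 100.9295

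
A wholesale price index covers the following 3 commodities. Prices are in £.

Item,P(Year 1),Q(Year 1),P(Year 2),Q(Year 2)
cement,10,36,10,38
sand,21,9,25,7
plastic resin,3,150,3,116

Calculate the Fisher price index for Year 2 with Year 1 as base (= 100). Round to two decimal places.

103.40

Laspeyres component (base-period weights):
ΣP(Year 2)Q(Year 1) = 10×36 + 25×9 + 3×150 = 360 + 225 + 450 = 1035
ΣP(Year 1)Q(Year 1) = 10×36 + 21×9 + 3×150 = 360 + 189 + 450 = 999
L = 1035 / 999 × 100 = 103.6036
Paasche component (current-period weights):
ΣP(Year 2)Q(Year 2) = 10×38 + 25×7 + 3×116 = 380 + 175 + 348 = 903
ΣP(Year 1)Q(Year 2) = 10×38 + 21×7 + 3×116 = 380 + 147 + 348 = 875
P = 903 / 875 × 100 = 103.2000
Fisher = √(L × P) = √(103.6036 × 103.2000) = 103.4016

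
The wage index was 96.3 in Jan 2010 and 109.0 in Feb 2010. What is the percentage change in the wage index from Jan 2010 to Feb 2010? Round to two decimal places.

13.19%

Change = (109.0 − 96.3) / 96.3 × 100
       = 12.7 / 96.3 × 100 = 13.1880%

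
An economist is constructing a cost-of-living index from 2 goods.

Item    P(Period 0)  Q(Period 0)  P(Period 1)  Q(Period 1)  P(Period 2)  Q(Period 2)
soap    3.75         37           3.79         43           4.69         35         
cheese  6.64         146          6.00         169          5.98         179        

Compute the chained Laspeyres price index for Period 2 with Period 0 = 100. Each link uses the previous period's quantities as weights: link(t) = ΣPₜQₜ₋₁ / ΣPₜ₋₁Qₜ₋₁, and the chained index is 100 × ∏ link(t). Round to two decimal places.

94.45

Link Period 0→Period 1:
ΣP(Period 1)Q(Period 0) = 3.79×37 + 6.00×146 = 140.23 + 876 = 1016.23
ΣP(Period 0)Q(Period 0) = 3.75×37 + 6.64×146 = 138.75 + 969.44 = 1108.19
link = 1016.23/1108.19 = 0.917018
Link Period 1→Period 2:
ΣP(Period 2)Q(Period 1) = 4.69×43 + 5.98×169 = 201.67 + 1010.62 = 1212.29
ΣP(Period 1)Q(Period 1) = 3.79×43 + 6.00×169 = 162.97 + 1014 = 1176.97
link = 1212.29/1176.97 = 1.030009
Chained index = 100 × 0.917018 × 1.030009 = 94.4537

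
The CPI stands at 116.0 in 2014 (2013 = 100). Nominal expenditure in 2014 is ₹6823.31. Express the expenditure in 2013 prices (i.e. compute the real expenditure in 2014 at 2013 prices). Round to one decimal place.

Real = Nominal ÷ (Index/100) = 6823.31 ÷ (116.0/100)
     = 6823.31 ÷ 1.160 = 5882.1638

5882.2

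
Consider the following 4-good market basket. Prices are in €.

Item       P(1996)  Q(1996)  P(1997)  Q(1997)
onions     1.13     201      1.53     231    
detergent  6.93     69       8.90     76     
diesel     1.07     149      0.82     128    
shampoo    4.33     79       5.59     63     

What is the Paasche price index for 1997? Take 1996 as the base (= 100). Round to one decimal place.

Paasche price index uses current-period quantities as weights.
ΣP(1997)·Q(1997) = 1.53×231 + 8.90×76 + 0.82×128 + 5.59×63 = 353.43 + 676.4 + 104.96 + 352.17 = 1486.96
ΣP(1996)·Q(1997) = 1.13×231 + 6.93×76 + 1.07×128 + 4.33×63 = 261.03 + 526.68 + 136.96 + 272.79 = 1197.46
Index = 1486.96 / 1197.46 × 100 = 124.1762

124.2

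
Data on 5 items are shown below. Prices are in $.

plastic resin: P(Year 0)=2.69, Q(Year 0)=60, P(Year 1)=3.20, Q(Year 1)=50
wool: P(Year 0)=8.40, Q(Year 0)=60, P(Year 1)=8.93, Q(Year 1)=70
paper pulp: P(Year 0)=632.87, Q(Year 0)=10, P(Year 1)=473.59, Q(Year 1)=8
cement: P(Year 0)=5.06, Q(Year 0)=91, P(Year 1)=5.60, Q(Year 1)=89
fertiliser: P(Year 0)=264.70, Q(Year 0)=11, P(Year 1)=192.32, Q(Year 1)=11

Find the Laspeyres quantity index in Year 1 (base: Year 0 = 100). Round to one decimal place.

Laspeyres quantity index uses base-period prices as weights.
ΣP(Year 0)·Q(Year 1) = 2.69×50 + 8.40×70 + 632.87×8 + 5.06×89 + 264.70×11 = 134.5 + 588 + 5062.96 + 450.34 + 2911.7 = 9147.5
ΣP(Year 0)·Q(Year 0) = 2.69×60 + 8.40×60 + 632.87×10 + 5.06×91 + 264.70×11 = 161.4 + 504 + 6328.7 + 460.46 + 2911.7 = 10366.26
Index = 9147.5 / 10366.26 × 100 = 88.2430

88.2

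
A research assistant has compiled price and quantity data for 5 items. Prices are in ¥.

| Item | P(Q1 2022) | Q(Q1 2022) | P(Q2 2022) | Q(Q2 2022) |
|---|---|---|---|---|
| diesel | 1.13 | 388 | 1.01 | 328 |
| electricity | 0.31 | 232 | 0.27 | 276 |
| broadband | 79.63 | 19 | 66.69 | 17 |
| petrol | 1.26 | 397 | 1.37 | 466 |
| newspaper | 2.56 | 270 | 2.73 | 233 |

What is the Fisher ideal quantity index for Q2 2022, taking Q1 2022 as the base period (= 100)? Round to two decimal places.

Laspeyres component (base-period weights):
ΣP(Q1 2022)Q(Q2 2022) = 1.13×328 + 0.31×276 + 79.63×17 + 1.26×466 + 2.56×233 = 370.64 + 85.56 + 1353.71 + 587.16 + 596.48 = 2993.55
ΣP(Q1 2022)Q(Q1 2022) = 1.13×388 + 0.31×232 + 79.63×19 + 1.26×397 + 2.56×270 = 438.44 + 71.92 + 1512.97 + 500.22 + 691.2 = 3214.75
L = 2993.55 / 3214.75 × 100 = 93.1192
Paasche component (current-period weights):
ΣP(Q2 2022)Q(Q2 2022) = 1.01×328 + 0.27×276 + 66.69×17 + 1.37×466 + 2.73×233 = 331.28 + 74.52 + 1133.73 + 638.42 + 636.09 = 2814.04
ΣP(Q2 2022)Q(Q1 2022) = 1.01×388 + 0.27×232 + 66.69×19 + 1.37×397 + 2.73×270 = 391.88 + 62.64 + 1267.11 + 543.89 + 737.1 = 3002.62
P = 2814.04 / 3002.62 × 100 = 93.7195
Fisher = √(L × P) = √(93.1192 × 93.7195) = 93.4189

93.42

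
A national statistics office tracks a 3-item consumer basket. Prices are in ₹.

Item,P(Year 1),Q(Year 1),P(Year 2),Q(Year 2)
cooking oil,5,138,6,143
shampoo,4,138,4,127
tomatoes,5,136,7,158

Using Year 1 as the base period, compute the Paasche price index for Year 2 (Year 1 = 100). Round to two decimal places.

Paasche price index uses current-period quantities as weights.
ΣP(Year 2)·Q(Year 2) = 6×143 + 4×127 + 7×158 = 858 + 508 + 1106 = 2472
ΣP(Year 1)·Q(Year 2) = 5×143 + 4×127 + 5×158 = 715 + 508 + 790 = 2013
Index = 2472 / 2013 × 100 = 122.8018

122.80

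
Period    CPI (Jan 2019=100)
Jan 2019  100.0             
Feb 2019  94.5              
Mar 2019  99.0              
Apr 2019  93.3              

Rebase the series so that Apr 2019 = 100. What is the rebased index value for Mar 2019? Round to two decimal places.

Rebased(Mar 2019) = 99.0 / 93.3 × 100 = 106.1093

106.11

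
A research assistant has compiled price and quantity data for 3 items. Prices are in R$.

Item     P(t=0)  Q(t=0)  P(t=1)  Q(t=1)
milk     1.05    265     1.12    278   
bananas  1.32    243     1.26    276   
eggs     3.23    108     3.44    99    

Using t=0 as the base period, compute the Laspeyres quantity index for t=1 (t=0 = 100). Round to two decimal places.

Laspeyres quantity index uses base-period prices as weights.
ΣP(t=0)·Q(t=1) = 1.05×278 + 1.32×276 + 3.23×99 = 291.9 + 364.32 + 319.77 = 975.99
ΣP(t=0)·Q(t=0) = 1.05×265 + 1.32×243 + 3.23×108 = 278.25 + 320.76 + 348.84 = 947.85
Index = 975.99 / 947.85 × 100 = 102.9688

102.97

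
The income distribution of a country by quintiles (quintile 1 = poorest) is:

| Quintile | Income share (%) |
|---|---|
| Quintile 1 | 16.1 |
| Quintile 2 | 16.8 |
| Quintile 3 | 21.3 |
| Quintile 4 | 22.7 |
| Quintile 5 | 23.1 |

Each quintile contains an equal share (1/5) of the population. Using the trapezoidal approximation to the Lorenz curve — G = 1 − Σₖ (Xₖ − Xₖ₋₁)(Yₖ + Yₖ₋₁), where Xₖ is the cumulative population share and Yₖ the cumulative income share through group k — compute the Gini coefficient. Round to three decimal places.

Cumulative income shares Yₖ: 0.1610, 0.3290, 0.5420, 0.7690, 1.0000
Σ (Xₖ−Xₖ₋₁)(Yₖ+Yₖ₋₁) = (1/5)(0.1610+0.0000) + (1/5)(0.3290+0.1610) + (1/5)(0.5420+0.3290) + (1/5)(0.7690+0.5420) + (1/5)(1.0000+0.7690)
  = 0.0322 + 0.0980 + 0.1742 + 0.2622 + 0.3538 = 0.9204
G = 1 − 0.9204 = 0.0796

0.080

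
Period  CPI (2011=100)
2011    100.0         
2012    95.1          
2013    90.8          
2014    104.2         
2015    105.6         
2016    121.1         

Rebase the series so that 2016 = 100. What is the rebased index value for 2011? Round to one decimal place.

Rebased(2011) = 100.0 / 121.1 × 100 = 82.5764

82.6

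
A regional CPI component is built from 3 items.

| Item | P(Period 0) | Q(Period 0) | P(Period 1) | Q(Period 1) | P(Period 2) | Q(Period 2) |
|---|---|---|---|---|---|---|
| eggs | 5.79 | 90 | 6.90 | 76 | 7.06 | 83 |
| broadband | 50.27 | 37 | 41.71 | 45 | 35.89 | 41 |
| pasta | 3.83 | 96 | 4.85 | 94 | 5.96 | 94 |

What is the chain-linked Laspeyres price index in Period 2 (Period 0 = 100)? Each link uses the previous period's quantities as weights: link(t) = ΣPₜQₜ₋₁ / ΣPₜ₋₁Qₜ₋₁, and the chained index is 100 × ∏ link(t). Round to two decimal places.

Link Period 0→Period 1:
ΣP(Period 1)Q(Period 0) = 6.90×90 + 41.71×37 + 4.85×96 = 621 + 1543.27 + 465.6 = 2629.87
ΣP(Period 0)Q(Period 0) = 5.79×90 + 50.27×37 + 3.83×96 = 521.1 + 1859.99 + 367.68 = 2748.77
link = 2629.87/2748.77 = 0.956744
Link Period 1→Period 2:
ΣP(Period 2)Q(Period 1) = 7.06×76 + 35.89×45 + 5.96×94 = 536.56 + 1615.05 + 560.24 = 2711.85
ΣP(Period 1)Q(Period 1) = 6.90×76 + 41.71×45 + 4.85×94 = 524.4 + 1876.95 + 455.9 = 2857.25
link = 2711.85/2857.25 = 0.949112
Chained index = 100 × 0.956744 × 0.949112 = 90.8057

90.81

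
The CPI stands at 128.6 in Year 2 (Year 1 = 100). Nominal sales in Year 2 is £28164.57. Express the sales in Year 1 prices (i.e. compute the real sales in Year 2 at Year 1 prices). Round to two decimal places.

21900.91

Real = Nominal ÷ (Index/100) = 28164.57 ÷ (128.6/100)
     = 28164.57 ÷ 1.286 = 21900.9098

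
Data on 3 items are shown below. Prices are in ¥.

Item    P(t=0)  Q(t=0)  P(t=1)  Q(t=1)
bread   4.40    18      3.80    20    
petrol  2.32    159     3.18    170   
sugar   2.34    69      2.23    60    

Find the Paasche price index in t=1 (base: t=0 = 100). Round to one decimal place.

Paasche price index uses current-period quantities as weights.
ΣP(t=1)·Q(t=1) = 3.80×20 + 3.18×170 + 2.23×60 = 76 + 540.6 + 133.8 = 750.4
ΣP(t=0)·Q(t=1) = 4.40×20 + 2.32×170 + 2.34×60 = 88 + 394.4 + 140.4 = 622.8
Index = 750.4 / 622.8 × 100 = 120.4881

120.5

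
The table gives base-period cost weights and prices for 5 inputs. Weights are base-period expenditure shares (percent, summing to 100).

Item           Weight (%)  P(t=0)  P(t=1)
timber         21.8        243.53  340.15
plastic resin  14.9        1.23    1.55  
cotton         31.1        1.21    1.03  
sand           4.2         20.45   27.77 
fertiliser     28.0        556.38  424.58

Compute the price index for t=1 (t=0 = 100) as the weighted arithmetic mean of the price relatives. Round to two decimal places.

timber: 21.8 × (340.15/243.53) = 21.8 × 1.396748 = 30.4491
plastic resin: 14.9 × (1.55/1.23) = 14.9 × 1.260163 = 18.7764
cotton: 31.1 × (1.03/1.21) = 31.1 × 0.851240 = 26.4736
sand: 4.2 × (27.77/20.45) = 4.2 × 1.357946 = 5.7034
fertiliser: 28.0 × (424.58/556.38) = 28.0 × 0.763112 = 21.3671
Index = Σ wᵢ·(p₁ᵢ/p₀ᵢ) = 30.4491 + 18.7764 + 26.4736 + 5.7034 + 21.3671 = 102.7696

102.77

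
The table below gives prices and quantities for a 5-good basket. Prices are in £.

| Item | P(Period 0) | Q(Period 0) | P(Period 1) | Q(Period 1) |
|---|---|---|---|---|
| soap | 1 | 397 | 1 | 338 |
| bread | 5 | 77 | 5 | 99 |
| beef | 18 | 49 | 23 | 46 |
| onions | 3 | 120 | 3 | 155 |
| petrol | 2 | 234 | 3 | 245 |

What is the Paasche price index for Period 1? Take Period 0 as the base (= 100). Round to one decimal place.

118.2

Paasche price index uses current-period quantities as weights.
ΣP(Period 1)·Q(Period 1) = 1×338 + 5×99 + 23×46 + 3×155 + 3×245 = 338 + 495 + 1058 + 465 + 735 = 3091
ΣP(Period 0)·Q(Period 1) = 1×338 + 5×99 + 18×46 + 3×155 + 2×245 = 338 + 495 + 828 + 465 + 490 = 2616
Index = 3091 / 2616 × 100 = 118.1575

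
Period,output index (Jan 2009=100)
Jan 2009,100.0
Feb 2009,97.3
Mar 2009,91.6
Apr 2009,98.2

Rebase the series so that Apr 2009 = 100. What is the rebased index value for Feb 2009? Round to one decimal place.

99.1

Rebased(Feb 2009) = 97.3 / 98.2 × 100 = 99.0835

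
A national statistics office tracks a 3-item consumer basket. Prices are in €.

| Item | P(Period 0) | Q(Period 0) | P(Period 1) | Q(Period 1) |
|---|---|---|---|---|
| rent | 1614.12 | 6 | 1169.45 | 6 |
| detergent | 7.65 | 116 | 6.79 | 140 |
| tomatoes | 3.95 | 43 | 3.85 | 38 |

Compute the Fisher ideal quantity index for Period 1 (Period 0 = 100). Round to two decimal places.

101.66

Laspeyres component (base-period weights):
ΣP(Period 0)Q(Period 1) = 1614.12×6 + 7.65×140 + 3.95×38 = 9684.72 + 1071 + 150.1 = 10905.82
ΣP(Period 0)Q(Period 0) = 1614.12×6 + 7.65×116 + 3.95×43 = 9684.72 + 887.4 + 169.85 = 10741.97
L = 10905.82 / 10741.97 × 100 = 101.5253
Paasche component (current-period weights):
ΣP(Period 1)Q(Period 1) = 1169.45×6 + 6.79×140 + 3.85×38 = 7016.7 + 950.6 + 146.3 = 8113.6
ΣP(Period 1)Q(Period 0) = 1169.45×6 + 6.79×116 + 3.85×43 = 7016.7 + 787.64 + 165.55 = 7969.89
P = 8113.6 / 7969.89 × 100 = 101.8032
Fisher = √(L × P) = √(101.5253 × 101.8032) = 101.6641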